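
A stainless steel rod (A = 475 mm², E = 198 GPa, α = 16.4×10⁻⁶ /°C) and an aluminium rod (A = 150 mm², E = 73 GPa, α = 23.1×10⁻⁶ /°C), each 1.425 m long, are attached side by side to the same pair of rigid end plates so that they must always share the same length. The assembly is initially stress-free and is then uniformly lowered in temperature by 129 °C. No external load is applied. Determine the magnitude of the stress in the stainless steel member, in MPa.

Both members must finish at the same length. With the larger α, the aluminium tends to over-contract; the plates restrain it, putting the aluminium in tension and the stainless steel in compression. With no external load the two internal forces are equal and opposite, magnitude P.
Compatibility of the two members (thermal + elastic change equal): (α₁ − α₂)ΔT = P·[1/(A₁E₁) + 1/(A₂E₂)].
|α₁ − α₂|·ΔT = 6.7×10⁻⁶ × 129 = 0.0008643.
1/(A₁E₁) + 1/(A₂E₂) = 1/(475×198×10³) + 1/(150×73×10³) = 1.02×10⁻⁷ N⁻¹.
P = 0.0008643 / 1.02×10⁻⁷ = 8477 N = 8.477 kN.
σ_{stainless steel} = P/A₁ = 8477/475 = 17.85 MPa, compressive.

σ ≈ 17.8 MPa (compressive)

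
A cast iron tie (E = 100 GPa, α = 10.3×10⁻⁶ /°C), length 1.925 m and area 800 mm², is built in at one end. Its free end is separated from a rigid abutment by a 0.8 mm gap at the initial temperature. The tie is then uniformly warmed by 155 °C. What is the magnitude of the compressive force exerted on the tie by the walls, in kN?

P ≈ 94.5 kN

Unrestrained expansion: δ_free = αΔT L = 10.3×10⁻⁶ × 155 × 1925 = 3.073 mm.
After closing the 0.8 mm clearance, 3.073 − 0.8 = 2.273 mm of expansion remains to be suppressed by the wall.
So σ = E(δ_free − g)/L = 100×10³ × 2.273/1925 = 118.1 MPa.
P = σA = 118.1 × 800 = 94.47 kN.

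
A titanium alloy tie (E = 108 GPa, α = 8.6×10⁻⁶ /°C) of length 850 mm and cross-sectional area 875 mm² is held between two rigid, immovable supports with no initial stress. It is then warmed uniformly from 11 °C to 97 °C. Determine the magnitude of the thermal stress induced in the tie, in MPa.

σ ≈ 79.9 MPa (compressive)

Because both ends are immovable the net strain is zero, and the suppressed thermal strain is αΔT = 8.6×10⁻⁶ × 86 = 739.6×10⁻⁶.
σ = EαΔT = 108×10³ × 8.6×10⁻⁶ × 86 = 79.88 MPa (compressive; the tie is trying to expand).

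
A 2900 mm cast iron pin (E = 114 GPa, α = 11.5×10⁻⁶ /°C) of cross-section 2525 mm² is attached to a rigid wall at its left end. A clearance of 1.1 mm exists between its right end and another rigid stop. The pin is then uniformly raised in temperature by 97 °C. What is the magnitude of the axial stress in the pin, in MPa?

Free thermal elongation = αΔT L = 11.5×10⁻⁶ × 97 × 2900 = 3.235 mm.
This exceeds the 1.1 mm gap, so the wall pushes back. The portion of expansion that must be recovered elastically is δ_free − gap = 3.235 − 1.1 = 2.135 mm.
That suppressed elongation corresponds to σ = E·Δ/L = 114×10³ × 2.135/2900 = 83.93 MPa.

σ ≈ 83.9 MPa (compressive)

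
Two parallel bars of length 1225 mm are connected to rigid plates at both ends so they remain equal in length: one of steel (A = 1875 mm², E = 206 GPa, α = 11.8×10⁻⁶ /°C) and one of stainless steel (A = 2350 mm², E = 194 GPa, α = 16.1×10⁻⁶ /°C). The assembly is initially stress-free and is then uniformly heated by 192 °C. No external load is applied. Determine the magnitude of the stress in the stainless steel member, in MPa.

Equilibrium of a rigid end plate with no external load gives equal and opposite internal forces ±P in the two members. Since α_{stainless steel} > α_{steel}, heating drives the stainless steel into compression and the steel into tension.
Equating the net (thermal + elastic) strains gives |α₁ − α₂|·ΔT = P·[1/(A₁E₁) + 1/(A₂E₂)].
|α₁ − α₂|·ΔT = 4.3×10⁻⁶ × 192 = 0.0008256.
1/(A₁E₁) + 1/(A₂E₂) = 1/(1875×206×10³) + 1/(2350×194×10³) = 4.782×10⁻⁹ N⁻¹.
P = 0.0008256 / 4.782×10⁻⁹ = 172600 N = 172.6 kN.
σ_{stainless steel} = P/A₂ = 172600/2350 = 73.46 MPa, compressive.

σ ≈ 73.5 MPa (compressive)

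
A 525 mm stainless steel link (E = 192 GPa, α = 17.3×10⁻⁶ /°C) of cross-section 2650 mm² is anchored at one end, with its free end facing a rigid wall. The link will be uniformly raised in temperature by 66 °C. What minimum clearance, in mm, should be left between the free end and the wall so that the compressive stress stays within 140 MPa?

g ≈ 0.217 mm

With no wall the link would lengthen by αΔT L = 17.3×10⁻⁶ × 66 × 525 = 0.5994 mm.
At the allowable stress the elastic shortening the wall may impose is σL/E = 140 × 525 / (192×10³) = 0.3828 mm.
So the gap has to take up the difference, g_min = δ_free − σL/E = 0.5994 − 0.3828 = 0.2166 mm.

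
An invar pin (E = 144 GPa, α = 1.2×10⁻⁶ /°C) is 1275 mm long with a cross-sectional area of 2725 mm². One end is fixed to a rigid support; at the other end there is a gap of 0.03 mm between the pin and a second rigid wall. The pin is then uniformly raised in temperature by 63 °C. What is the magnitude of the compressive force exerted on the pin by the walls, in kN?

P ≈ 20.4 kN

If the wall were absent the pin would grow by αΔT L = 1.2×10⁻⁶ × 63 × 1275 = 0.09639 mm.
After closing the 0.03 mm clearance, 0.09639 − 0.03 = 0.06639 mm of expansion remains to be suppressed by the wall.
Compatibility: PL/(AE) = 0.06639 mm, so σ = P/A = E × (0.06639/1275) = 7.498 MPa.
P = σA = 7.498 × 2725 = 20.43 kN.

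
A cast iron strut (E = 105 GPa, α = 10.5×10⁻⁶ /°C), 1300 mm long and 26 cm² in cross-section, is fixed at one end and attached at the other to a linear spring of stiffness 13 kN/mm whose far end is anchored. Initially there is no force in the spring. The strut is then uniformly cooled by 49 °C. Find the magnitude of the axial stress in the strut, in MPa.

Free thermal contraction: δ_free = αΔT L = 10.5×10⁻⁶ × 49 × 1300 = 0.6688 mm.
With a force P in the spring, the elastic change of the strut is PL/(AE) and that of the spring is P/k; compatibility requires their sum to equal δ_free.
P [ L/(AE) + 1/k ] = δ_free → P [ 1300/(2600×105×10³) + 1/(13×10³) ] = 0.6688.
P = 0.6688 / 8.168×10⁻⁵ = 8188 N.
σ = P/A = 8188/2600 = 3.149 MPa.

σ ≈ 3.15 MPa (tensile)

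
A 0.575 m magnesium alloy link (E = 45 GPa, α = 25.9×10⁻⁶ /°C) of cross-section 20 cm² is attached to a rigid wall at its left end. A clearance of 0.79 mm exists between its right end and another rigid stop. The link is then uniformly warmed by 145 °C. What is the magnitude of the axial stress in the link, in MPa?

If the wall were absent the link would grow by αΔT L = 25.9×10⁻⁶ × 145 × 575 = 2.159 mm.
This exceeds the 0.79 mm gap, so the wall pushes back. The portion of expansion that must be recovered elastically is δ_free − gap = 2.159 − 0.79 = 1.369 mm.
Compatibility: PL/(AE) = 1.369 mm, so σ = P/A = E × (1.369/575) = 107.2 MPa.

σ ≈ 107 MPa (compressive)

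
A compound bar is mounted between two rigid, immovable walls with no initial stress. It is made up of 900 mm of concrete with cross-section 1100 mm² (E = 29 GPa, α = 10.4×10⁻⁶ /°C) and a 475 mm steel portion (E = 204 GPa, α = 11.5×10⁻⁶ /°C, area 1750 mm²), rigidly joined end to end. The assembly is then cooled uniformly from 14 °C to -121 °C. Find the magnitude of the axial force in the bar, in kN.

P ≈ 67.7 kN (tensile)

If the supports were absent, the total length change would be Σ αᵢΔT Lᵢ = 10.4×10⁻⁶×135×900 + 11.5×10⁻⁶×135×475 = 2.001 mm.
The rigid supports impose zero overall length change; the single axial force P common to all segments must satisfy P Σ Lᵢ/(AᵢEᵢ) = δ_free.
Σ Lᵢ/(AᵢEᵢ) = 900/(1100×29×10³) + 475/(1750×204×10³) = 2.954×10⁻⁵ mm/N.
P = 2.001 / 2.954×10⁻⁵ = 67730 N = 67.73 kN, tensile.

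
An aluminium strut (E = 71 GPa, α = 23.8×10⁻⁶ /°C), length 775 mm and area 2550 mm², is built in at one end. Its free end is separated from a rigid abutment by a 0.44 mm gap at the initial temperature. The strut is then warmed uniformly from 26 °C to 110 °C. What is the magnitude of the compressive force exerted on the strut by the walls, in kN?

P ≈ 259 kN

Unrestrained expansion: δ_free = αΔT L = 23.8×10⁻⁶ × 84 × 775 = 1.549 mm.
This exceeds the 0.44 mm gap, so the wall pushes back. The portion of expansion that must be recovered elastically is δ_free − gap = 1.549 − 0.44 = 1.109 mm.
So σ = E(δ_free − g)/L = 71×10³ × 1.109/775 = 101.6 MPa.
P = σA = 101.6 × 2550 = 259.2 kN.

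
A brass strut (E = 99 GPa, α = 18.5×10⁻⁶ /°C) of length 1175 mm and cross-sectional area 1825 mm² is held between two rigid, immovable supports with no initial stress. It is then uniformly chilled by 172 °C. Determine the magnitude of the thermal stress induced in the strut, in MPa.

The supports are rigid, so the total axial strain is zero. The restrained thermal strain is ε = αΔT = 18.5×10⁻⁶ × 172 = 3182×10⁻⁶.
Hence σ = E·αΔT = 99×10³ × 3182×10⁻⁶ = 315 MPa, tensile.

σ ≈ 315 MPa (tensile)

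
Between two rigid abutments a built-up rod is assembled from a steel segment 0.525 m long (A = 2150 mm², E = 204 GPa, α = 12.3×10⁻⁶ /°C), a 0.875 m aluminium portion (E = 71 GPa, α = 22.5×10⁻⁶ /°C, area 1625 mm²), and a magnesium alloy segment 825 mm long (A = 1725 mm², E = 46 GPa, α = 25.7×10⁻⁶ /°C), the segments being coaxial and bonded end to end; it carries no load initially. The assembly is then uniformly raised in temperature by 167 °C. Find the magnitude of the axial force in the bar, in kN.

With the walls removed the bar would change length by δ_free = Σ αᵢΔT Lᵢ = 12.3×10⁻⁶×167×525 + 22.5×10⁻⁶×167×875 + 25.7×10⁻⁶×167×825 = 7.907 mm.
Since the ends are fixed, an axial force P builds up, equal in every segment, with P · Σ Lᵢ/(AᵢEᵢ) = δ_free.
Σ Lᵢ/(AᵢEᵢ) = 525/(2150×204×10³) + 875/(1625×71×10³) + 825/(1725×46×10³) = 1.918×10⁻⁵ mm/N.
P = 7.907 / 1.918×10⁻⁵ = 412300 N = 412.3 kN, compressive.

P ≈ 412 kN (compressive)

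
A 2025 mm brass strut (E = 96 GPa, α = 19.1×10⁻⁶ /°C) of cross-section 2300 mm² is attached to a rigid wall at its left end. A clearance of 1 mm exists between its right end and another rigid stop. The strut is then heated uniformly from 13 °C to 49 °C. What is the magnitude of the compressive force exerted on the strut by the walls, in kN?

P ≈ 42.8 kN

Free thermal elongation = αΔT L = 19.1×10⁻⁶ × 36 × 2025 = 1.392 mm.
This exceeds the 1 mm gap, so the wall pushes back. The portion of expansion that must be recovered elastically is δ_free − gap = 1.392 − 1 = 0.3924 mm.
That suppressed elongation corresponds to σ = E·Δ/L = 96×10³ × 0.3924/2025 = 18.6 MPa.
P = σA = 18.6 × 2300 = 42.79 kN.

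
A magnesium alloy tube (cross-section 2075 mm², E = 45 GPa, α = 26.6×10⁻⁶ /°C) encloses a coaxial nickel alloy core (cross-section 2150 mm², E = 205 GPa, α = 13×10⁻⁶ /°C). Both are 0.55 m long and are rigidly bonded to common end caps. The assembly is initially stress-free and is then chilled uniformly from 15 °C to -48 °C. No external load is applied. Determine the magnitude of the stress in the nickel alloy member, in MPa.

σ ≈ 30.7 MPa (compressive)

Equilibrium of a rigid end plate with no external load gives equal and opposite internal forces ±P in the two members. Since α_{magnesium alloy} > α_{nickel alloy}, cooling drives the magnesium alloy into tension and the nickel alloy into compression.
Compatibility of the two members (thermal + elastic change equal): (α₁ − α₂)ΔT = P·[1/(A₁E₁) + 1/(A₂E₂)].
|α₁ − α₂|·ΔT = 13.6×10⁻⁶ × 63 = 0.0008568.
1/(A₁E₁) + 1/(A₂E₂) = 1/(2075×45×10³) + 1/(2150×205×10³) = 1.298×10⁻⁸ N⁻¹.
P = 0.0008568 / 1.298×10⁻⁸ = 66020 N = 66.02 kN.
σ_{nickel alloy} = P/A₂ = 66020/2150 = 30.71 MPa, compressive.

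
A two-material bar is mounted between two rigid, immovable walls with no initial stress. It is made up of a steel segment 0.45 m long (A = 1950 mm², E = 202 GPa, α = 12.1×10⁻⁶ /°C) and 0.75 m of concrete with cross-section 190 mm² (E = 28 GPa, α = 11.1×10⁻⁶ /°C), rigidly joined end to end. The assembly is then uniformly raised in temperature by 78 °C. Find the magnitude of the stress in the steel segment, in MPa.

If the supports were absent, the total length change would be Σ αᵢΔT Lᵢ = 12.1×10⁻⁶×78×450 + 11.1×10⁻⁶×78×750 = 1.074 mm.
The walls prevent any net length change, so an axial force P (same in every segment) develops. Compatibility: P · Σ Lᵢ/(AᵢEᵢ) = δ_free.
Σ Lᵢ/(AᵢEᵢ) = 450/(1950×202×10³) + 750/(190×28×10³) = 0.0001421 mm/N.
So P = 1.074 / 0.0001421 = 7.557 kN, compressive.
σ_{steel} = P / A = 7557 / 1950 = 3.876 MPa.

σ ≈ 3.88 MPa (compressive)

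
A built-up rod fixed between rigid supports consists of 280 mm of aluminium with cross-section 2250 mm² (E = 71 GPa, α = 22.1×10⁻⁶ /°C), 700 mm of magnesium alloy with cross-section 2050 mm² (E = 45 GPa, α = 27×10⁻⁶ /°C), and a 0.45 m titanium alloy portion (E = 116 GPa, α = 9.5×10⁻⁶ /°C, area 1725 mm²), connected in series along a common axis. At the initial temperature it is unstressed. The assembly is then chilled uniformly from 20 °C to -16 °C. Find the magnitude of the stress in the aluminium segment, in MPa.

Free thermal contraction of the whole bar: Σ αᵢΔT Lᵢ = 22.1×10⁻⁶×36×280 + 27×10⁻⁶×36×700 + 9.5×10⁻⁶×36×450 = 1.057 mm.
The walls prevent any net length change, so an axial force P (same in every segment) develops. Compatibility: P · Σ Lᵢ/(AᵢEᵢ) = δ_free.
The series flexibility is Σ Lᵢ/(AᵢEᵢ) = 280/(2250×71×10³) + 700/(2050×45×10³) + 450/(1725×116×10³) = 1.159×10⁻⁵ mm/N.
So P = 1.057 / 1.159×10⁻⁵ = 91.21 kN, tensile.
σ_{aluminium} = P / A = 91210 / 2250 = 40.54 MPa.

σ ≈ 40.5 MPa (tensile)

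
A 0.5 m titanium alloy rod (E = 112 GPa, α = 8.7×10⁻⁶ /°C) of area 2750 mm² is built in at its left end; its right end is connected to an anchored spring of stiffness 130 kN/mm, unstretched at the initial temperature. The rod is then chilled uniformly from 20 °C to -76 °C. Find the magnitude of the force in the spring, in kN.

P ≈ 44.8 kN

The unrestrained thermal change is αΔT L = 8.7×10⁻⁶ × 96 × 500 = 0.4176 mm.
With a force P in the spring, the elastic change of the rod is PL/(AE) and that of the spring is P/k; compatibility requires their sum to equal δ_free.
So P = δ_free / [L/(AE) + 1/k] = 0.4176 / [ 500/(2750×112×10³) + 1/(130×10³) ].
P = 0.4176 / 9.316×10⁻⁶ = 44830 N.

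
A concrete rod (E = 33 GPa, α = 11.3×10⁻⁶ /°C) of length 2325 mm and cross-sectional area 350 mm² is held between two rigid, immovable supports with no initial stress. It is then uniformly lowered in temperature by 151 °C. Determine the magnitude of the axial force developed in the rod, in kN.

P ≈ 19.7 kN (tensile)

The ends cannot move, so σ = EαΔT = 33×10³ × 11.3×10⁻⁶ × 151 = 56.31 MPa.
Then P = σA = 56.31 × 350 mm² = 19.71 kN, tensile.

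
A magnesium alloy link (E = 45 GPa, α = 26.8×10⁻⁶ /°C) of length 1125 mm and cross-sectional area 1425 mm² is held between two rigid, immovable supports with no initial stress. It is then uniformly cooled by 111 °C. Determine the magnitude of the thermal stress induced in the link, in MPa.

σ ≈ 134 MPa (tensile)

With length fixed, the mechanical strain must cancel the thermal strain αΔT = 26.8×10⁻⁶ × 111 = 2974.8×10⁻⁶.
The stress required to suppress this strain is σ = Eε = 45×10³ × 2974.8×10⁻⁶ = 133.9 MPa, tensile since the link is trying to contract.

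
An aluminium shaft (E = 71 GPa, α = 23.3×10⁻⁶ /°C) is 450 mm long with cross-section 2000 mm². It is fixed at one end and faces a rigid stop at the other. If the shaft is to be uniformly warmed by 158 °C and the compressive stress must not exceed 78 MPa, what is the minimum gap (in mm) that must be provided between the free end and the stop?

g ≈ 1.16 mm

Free expansion if unrestrained: δ_free = αΔT L = 23.3×10⁻⁶ × 158 × 450 = 1.657 mm.
A stress of 78 MPa corresponds to the wall pushing the shaft back by σL/E = 78×450/(71×10³) = 0.4944 mm.
So the gap has to take up the difference, g_min = δ_free − σL/E = 1.657 − 0.4944 = 1.162 mm.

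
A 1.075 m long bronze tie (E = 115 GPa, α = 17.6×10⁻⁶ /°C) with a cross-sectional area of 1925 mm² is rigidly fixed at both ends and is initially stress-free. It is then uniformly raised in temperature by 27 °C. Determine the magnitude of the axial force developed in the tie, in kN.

With zero net strain, σ = E·αΔT = 115 GPa × 17.6×10⁻⁶ × 27 = 54.65 MPa.
Then P = σA = 54.65 × 1925 mm² = 105.2 kN, compressive.

P ≈ 105 kN (compressive)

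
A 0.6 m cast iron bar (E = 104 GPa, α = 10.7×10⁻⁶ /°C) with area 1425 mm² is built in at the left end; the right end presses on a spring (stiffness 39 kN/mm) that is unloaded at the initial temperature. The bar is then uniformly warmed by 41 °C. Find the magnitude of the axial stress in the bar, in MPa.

σ ≈ 6.22 MPa (compressive)

If the spring were absent the bar would lengthen by αΔT L = 10.7×10⁻⁶ × 41 × 600 = 0.2632 mm.
Let P be the compressive force at the spring. The bar shortens elastically by PL/(AE) and the spring compresses by P/k; together these equal δ_free.
So P = δ_free / [L/(AE) + 1/k] = 0.2632 / [ 600/(1425×104×10³) + 1/(39×10³) ].
P = 0.2632 / 2.969×10⁻⁵ = 8866 N.
σ = P/A = 8866/1425 = 6.222 MPa.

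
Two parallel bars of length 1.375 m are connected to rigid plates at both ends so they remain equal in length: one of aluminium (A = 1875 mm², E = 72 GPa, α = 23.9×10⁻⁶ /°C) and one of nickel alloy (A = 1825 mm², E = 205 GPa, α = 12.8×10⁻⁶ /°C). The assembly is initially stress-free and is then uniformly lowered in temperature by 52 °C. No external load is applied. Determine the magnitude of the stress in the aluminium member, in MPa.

σ ≈ 30.5 MPa (tensile)

Both members must finish at the same length. With the larger α, the aluminium tends to over-contract; the plates restrain it, putting the aluminium in tension and the nickel alloy in compression. With no external load the two internal forces are equal and opposite, magnitude P.
Compatibility of the two members (thermal + elastic change equal): (α₁ − α₂)ΔT = P·[1/(A₁E₁) + 1/(A₂E₂)].
|α₁ − α₂|·ΔT = 11.1×10⁻⁶ × 52 = 0.0005772.
1/(A₁E₁) + 1/(A₂E₂) = 1/(1875×72×10³) + 1/(1825×205×10³) = 1.008×10⁻⁸ N⁻¹.
So P = 0.0005772 / 1.008×10⁻⁸ = 57.26 kN.
σ_{aluminium} = P/A₁ = 57260/1875 = 30.54 MPa, tensile.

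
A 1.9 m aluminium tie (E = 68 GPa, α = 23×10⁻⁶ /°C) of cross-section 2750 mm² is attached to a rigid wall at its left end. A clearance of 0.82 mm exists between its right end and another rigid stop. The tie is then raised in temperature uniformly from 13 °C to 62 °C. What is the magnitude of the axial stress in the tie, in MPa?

If the wall were absent the tie would grow by αΔT L = 23×10⁻⁶ × 49 × 1900 = 2.141 mm.
The gap closes (δ_free > 0.82 mm) and the wall then resists a further 2.141 − 0.82 = 1.321 mm of expansion.
So σ = E(δ_free − g)/L = 68×10³ × 1.321/1900 = 47.29 MPa.

σ ≈ 47.3 MPa (compressive)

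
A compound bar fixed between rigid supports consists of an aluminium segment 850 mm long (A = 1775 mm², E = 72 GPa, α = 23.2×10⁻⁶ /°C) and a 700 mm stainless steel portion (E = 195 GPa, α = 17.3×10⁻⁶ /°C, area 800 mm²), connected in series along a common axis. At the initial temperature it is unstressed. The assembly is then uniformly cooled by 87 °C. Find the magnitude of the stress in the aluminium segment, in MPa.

σ ≈ 140 MPa (tensile)

With the walls removed the bar would change length by δ_free = Σ αᵢΔT Lᵢ = 23.2×10⁻⁶×87×850 + 17.3×10⁻⁶×87×700 = 2.769 mm.
The rigid supports impose zero overall length change; the single axial force P common to all segments must satisfy P Σ Lᵢ/(AᵢEᵢ) = δ_free.
The series flexibility is Σ Lᵢ/(AᵢEᵢ) = 850/(1775×72×10³) + 700/(800×195×10³) = 1.114×10⁻⁵ mm/N.
So P = 2.769 / 1.114×10⁻⁵ = 248.6 kN, tensile.
σ_{aluminium} = P / A = 248600 / 1775 = 140.1 MPa.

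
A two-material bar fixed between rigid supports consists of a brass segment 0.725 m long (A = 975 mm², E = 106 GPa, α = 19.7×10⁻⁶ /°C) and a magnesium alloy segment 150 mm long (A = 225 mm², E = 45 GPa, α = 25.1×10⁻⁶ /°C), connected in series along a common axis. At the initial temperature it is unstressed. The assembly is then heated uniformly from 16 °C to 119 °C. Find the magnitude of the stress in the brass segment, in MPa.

σ ≈ 87.3 MPa (compressive)

If the supports were absent, the total length change would be Σ αᵢΔT Lᵢ = 19.7×10⁻⁶×103×725 + 25.1×10⁻⁶×103×150 = 1.859 mm.
Since the ends are fixed, an axial force P builds up, equal in every segment, with P · Σ Lᵢ/(AᵢEᵢ) = δ_free.
Σ Lᵢ/(AᵢEᵢ) = 725/(975×106×10³) + 150/(225×45×10³) = 2.183×10⁻⁵ mm/N.
So P = 1.859 / 2.183×10⁻⁵ = 85.15 kN, compressive.
σ_{brass} = P / A = 85150 / 975 = 87.34 MPa.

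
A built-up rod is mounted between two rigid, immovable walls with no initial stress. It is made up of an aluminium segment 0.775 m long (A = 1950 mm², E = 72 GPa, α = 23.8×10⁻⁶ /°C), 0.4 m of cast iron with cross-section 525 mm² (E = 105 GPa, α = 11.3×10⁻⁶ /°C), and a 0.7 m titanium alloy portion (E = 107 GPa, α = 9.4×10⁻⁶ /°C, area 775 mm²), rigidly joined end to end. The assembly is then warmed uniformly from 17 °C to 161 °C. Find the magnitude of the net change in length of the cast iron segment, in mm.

Free thermal expansion of the whole bar: Σ αᵢΔT Lᵢ = 23.8×10⁻⁶×144×775 + 11.3×10⁻⁶×144×400 + 9.4×10⁻⁶×144×700 = 4.254 mm.
The walls prevent any net length change, so an axial force P (same in every segment) develops. Compatibility: P · Σ Lᵢ/(AᵢEᵢ) = δ_free.
The series flexibility is Σ Lᵢ/(AᵢEᵢ) = 775/(1950×72×10³) + 400/(525×105×10³) + 700/(775×107×10³) = 2.122×10⁻⁵ mm/N.
So P = 4.254 / 2.122×10⁻⁵ = 200.5 kN, compressive.
For the cast iron segment, free thermal change = 11.3×10⁻⁶×144×400 = 0.6509 mm and elastic change from P = 200500×400/(525×105×10³) = 1.455 mm; these oppose, so the net change is 0.804 mm (segment shortens).

|ΔL| ≈ 0.804 mm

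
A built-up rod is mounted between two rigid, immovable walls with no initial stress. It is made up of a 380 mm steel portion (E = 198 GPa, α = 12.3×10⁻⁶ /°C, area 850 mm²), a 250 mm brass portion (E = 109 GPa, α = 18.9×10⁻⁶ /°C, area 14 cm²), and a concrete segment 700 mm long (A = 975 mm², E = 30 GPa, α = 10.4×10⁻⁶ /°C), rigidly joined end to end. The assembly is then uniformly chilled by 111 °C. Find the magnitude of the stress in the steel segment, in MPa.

σ ≈ 78.3 MPa (tensile)

With the walls removed the bar would change length by δ_free = Σ αᵢΔT Lᵢ = 12.3×10⁻⁶×111×380 + 18.9×10⁻⁶×111×250 + 10.4×10⁻⁶×111×700 = 1.851 mm.
Since the ends are fixed, an axial force P builds up, equal in every segment, with P · Σ Lᵢ/(AᵢEᵢ) = δ_free.
Σ Lᵢ/(AᵢEᵢ) = 380/(850×198×10³) + 250/(1400×109×10³) + 700/(975×30×10³) = 2.783×10⁻⁵ mm/N.
So P = 1.851 / 2.783×10⁻⁵ = 66.53 kN, tensile.
σ_{steel} = P / A = 66530 / 850 = 78.27 MPa.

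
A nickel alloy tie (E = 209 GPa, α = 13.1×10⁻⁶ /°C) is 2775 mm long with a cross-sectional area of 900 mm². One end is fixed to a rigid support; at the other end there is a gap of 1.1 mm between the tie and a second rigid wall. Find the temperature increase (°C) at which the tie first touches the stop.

ΔT ≈ 30.3 °C

Contact occurs when the free expansion equals the gap: αΔT L = 1.1 mm.
ΔT = 1.1 / (13.1×10⁻⁶ × 2775) = 30.26 °C.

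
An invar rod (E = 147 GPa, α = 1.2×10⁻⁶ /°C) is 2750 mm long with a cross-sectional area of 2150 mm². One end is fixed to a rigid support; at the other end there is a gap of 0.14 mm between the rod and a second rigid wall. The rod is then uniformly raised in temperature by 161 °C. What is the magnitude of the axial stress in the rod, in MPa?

σ ≈ 20.9 MPa (compressive)

Unrestrained expansion: δ_free = αΔT L = 1.2×10⁻⁶ × 161 × 2750 = 0.5313 mm.
The gap closes (δ_free > 0.14 mm) and the wall then resists a further 0.5313 − 0.14 = 0.3913 mm of expansion.
So σ = E(δ_free − g)/L = 147×10³ × 0.3913/2750 = 20.92 MPa.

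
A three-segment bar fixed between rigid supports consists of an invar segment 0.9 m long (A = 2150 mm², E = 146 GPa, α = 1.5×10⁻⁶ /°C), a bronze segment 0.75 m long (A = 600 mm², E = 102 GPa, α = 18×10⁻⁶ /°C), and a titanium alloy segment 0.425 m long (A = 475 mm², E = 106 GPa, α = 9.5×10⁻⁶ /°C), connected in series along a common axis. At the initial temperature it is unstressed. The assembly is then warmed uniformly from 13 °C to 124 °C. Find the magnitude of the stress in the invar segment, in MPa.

σ ≈ 41.4 MPa (compressive)

If the supports were absent, the total length change would be Σ αᵢΔT Lᵢ = 1.5×10⁻⁶×111×900 + 18×10⁻⁶×111×750 + 9.5×10⁻⁶×111×425 = 2.097 mm.
The walls prevent any net length change, so an axial force P (same in every segment) develops. Compatibility: P · Σ Lᵢ/(AᵢEᵢ) = δ_free.
The series flexibility is Σ Lᵢ/(AᵢEᵢ) = 900/(2150×146×10³) + 750/(600×102×10³) + 425/(475×106×10³) = 2.356×10⁻⁵ mm/N.
Hence P = δ_free / Σ(L/AE) = 2.097/2.356×10⁻⁵ = 88.97 kN (compressive).
σ_{invar} = P / A = 88970 / 2150 = 41.38 MPa.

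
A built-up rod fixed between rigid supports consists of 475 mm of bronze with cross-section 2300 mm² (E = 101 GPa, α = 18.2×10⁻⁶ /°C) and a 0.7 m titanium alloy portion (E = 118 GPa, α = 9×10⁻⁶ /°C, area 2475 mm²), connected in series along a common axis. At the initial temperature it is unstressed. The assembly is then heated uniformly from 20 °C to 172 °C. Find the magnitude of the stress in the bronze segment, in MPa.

If the supports were absent, the total length change would be Σ αᵢΔT Lᵢ = 18.2×10⁻⁶×152×475 + 9×10⁻⁶×152×700 = 2.272 mm.
The rigid supports impose zero overall length change; the single axial force P common to all segments must satisfy P Σ Lᵢ/(AᵢEᵢ) = δ_free.
The series flexibility is Σ Lᵢ/(AᵢEᵢ) = 475/(2300×101×10³) + 700/(2475×118×10³) = 4.442×10⁻⁶ mm/N.
Hence P = δ_free / Σ(L/AE) = 2.272/4.442×10⁻⁶ = 511.4 kN (compressive).
σ_{bronze} = P / A = 511400 / 2300 = 222.4 MPa.

σ ≈ 222 MPa (compressive)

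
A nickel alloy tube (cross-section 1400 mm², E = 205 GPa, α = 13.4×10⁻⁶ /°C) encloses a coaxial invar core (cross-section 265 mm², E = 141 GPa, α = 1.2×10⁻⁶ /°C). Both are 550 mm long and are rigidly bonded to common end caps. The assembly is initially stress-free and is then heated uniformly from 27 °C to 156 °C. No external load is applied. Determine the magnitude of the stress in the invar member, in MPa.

The nickel alloy has the larger α, so on heating it would change length more than the invar if both were free. The rigid plates force a common final length, so the nickel alloy is put into compression and the invar into tension, with equal and opposite forces P (no external load).
Compatibility of the two members (thermal + elastic change equal): (α₁ − α₂)ΔT = P·[1/(A₁E₁) + 1/(A₂E₂)].
|α₁ − α₂|·ΔT = 12.2×10⁻⁶ × 129 = 0.001574.
1/(A₁E₁) + 1/(A₂E₂) = 1/(1400×205×10³) + 1/(265×141×10³) = 3.025×10⁻⁸ N⁻¹.
P = 0.001574 / 3.025×10⁻⁸ = 52030 N = 52.03 kN.
σ_{invar} = P/A₂ = 52030/265 = 196.3 MPa, tensile.

σ ≈ 196 MPa (tensile)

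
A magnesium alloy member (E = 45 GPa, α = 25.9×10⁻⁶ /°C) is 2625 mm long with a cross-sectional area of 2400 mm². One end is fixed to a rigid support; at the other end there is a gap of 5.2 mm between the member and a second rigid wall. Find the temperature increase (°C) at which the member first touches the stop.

ΔT ≈ 76.5 °C

The gap closes when αΔT L = 5.2 mm, since the member is still unstressed at that instant.
So ΔT = g/(αL) = 5.2/(25.9×10⁻⁶ × 2625) = 76.48 °C.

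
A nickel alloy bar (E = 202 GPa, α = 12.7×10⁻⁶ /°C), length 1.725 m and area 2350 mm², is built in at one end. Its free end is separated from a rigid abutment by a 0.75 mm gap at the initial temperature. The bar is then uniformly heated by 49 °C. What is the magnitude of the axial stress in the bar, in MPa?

σ ≈ 37.9 MPa (compressive)

Free thermal elongation = αΔT L = 12.7×10⁻⁶ × 49 × 1725 = 1.073 mm.
This exceeds the 0.75 mm gap, so the wall pushes back. The portion of expansion that must be recovered elastically is δ_free − gap = 1.073 − 0.75 = 0.3235 mm.
That suppressed elongation corresponds to σ = E·Δ/L = 202×10³ × 0.3235/1725 = 37.88 MPa.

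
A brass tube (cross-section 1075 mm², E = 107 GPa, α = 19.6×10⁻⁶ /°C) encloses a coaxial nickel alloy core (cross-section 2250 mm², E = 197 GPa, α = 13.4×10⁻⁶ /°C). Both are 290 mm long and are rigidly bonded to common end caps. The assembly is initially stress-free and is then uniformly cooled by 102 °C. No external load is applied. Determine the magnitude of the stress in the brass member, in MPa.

σ ≈ 53.7 MPa (tensile)

Both members must finish at the same length. With the larger α, the brass tends to over-contract; the plates restrain it, putting the brass in tension and the nickel alloy in compression. With no external load the two internal forces are equal and opposite, magnitude P.
Setting the final lengths equal and cancelling L: (α₁ − α₂)ΔT = P/(A₁E₁) + P/(A₂E₂).
|α₁ − α₂|·ΔT = 6.2×10⁻⁶ × 102 = 0.0006324.
1/(A₁E₁) + 1/(A₂E₂) = 1/(1075×107×10³) + 1/(2250×197×10³) = 1.095×10⁻⁸ N⁻¹.
P = 0.0006324 / 1.095×10⁻⁸ = 57750 N = 57.75 kN.
σ_{brass} = P/A₁ = 57750/1075 = 53.72 MPa, tensile.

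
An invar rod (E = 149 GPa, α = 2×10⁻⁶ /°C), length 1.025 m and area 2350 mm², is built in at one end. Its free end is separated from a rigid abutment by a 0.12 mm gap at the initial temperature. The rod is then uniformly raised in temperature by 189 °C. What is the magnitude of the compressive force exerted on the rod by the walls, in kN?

If the wall were absent the rod would grow by αΔT L = 2×10⁻⁶ × 189 × 1025 = 0.3874 mm.
The gap closes (δ_free > 0.12 mm) and the wall then resists a further 0.3874 − 0.12 = 0.2674 mm of expansion.
So σ = E(δ_free − g)/L = 149×10³ × 0.2674/1025 = 38.88 MPa.
Force on the wall = σA = 38.88 × 2350 mm² = 91.36 kN.

P ≈ 91.4 kN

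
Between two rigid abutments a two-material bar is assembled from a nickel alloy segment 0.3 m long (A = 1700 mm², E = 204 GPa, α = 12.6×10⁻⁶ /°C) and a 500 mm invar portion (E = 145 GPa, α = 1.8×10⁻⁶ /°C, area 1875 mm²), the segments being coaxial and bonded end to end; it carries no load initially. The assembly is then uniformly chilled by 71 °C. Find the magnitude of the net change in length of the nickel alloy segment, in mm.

|ΔL| ≈ 0.162 mm

Free thermal contraction of the whole bar: Σ αᵢΔT Lᵢ = 12.6×10⁻⁶×71×300 + 1.8×10⁻⁶×71×500 = 0.3323 mm.
The walls prevent any net length change, so an axial force P (same in every segment) develops. Compatibility: P · Σ Lᵢ/(AᵢEᵢ) = δ_free.
Σ Lᵢ/(AᵢEᵢ) = 300/(1700×204×10³) + 500/(1875×145×10³) = 2.704×10⁻⁶ mm/N.
P = 0.3323 / 2.704×10⁻⁶ = 122900 N = 122.9 kN, tensile.
For the nickel alloy segment, free thermal change = 12.6×10⁻⁶×71×300 = 0.2684 mm and elastic change from P = 122900×300/(1700×204×10³) = 0.1063 mm; these oppose, so the net change is 0.162 mm (segment shortens).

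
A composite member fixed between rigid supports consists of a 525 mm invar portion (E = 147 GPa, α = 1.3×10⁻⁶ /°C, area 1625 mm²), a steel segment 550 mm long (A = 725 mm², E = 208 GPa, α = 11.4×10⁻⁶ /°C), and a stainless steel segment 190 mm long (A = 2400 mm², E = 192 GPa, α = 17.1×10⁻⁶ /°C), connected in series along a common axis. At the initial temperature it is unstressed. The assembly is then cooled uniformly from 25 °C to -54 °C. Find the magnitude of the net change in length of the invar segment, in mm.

If the supports were absent, the total length change would be Σ αᵢΔT Lᵢ = 1.3×10⁻⁶×79×525 + 11.4×10⁻⁶×79×550 + 17.1×10⁻⁶×79×190 = 0.8059 mm.
The rigid supports impose zero overall length change; the single axial force P common to all segments must satisfy P Σ Lᵢ/(AᵢEᵢ) = δ_free.
The series flexibility is Σ Lᵢ/(AᵢEᵢ) = 525/(1625×147×10³) + 550/(725×208×10³) + 190/(2400×192×10³) = 6.257×10⁻⁶ mm/N.
So P = 0.8059 / 6.257×10⁻⁶ = 128.8 kN, tensile.
For the invar segment, free thermal change = 1.3×10⁻⁶×79×525 = 0.05392 mm and elastic change from P = 128800×525/(1625×147×10³) = 0.2831 mm; these oppose, so the net change is 0.229 mm (segment lengthens).

|ΔL| ≈ 0.229 mm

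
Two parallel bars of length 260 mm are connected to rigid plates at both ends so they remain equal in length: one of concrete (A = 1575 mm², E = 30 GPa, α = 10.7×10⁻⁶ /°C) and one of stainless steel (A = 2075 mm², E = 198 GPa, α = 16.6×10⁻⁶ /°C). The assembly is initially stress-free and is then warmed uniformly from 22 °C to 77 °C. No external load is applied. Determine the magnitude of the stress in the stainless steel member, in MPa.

σ ≈ 6.63 MPa (compressive)

Both members must finish at the same length. With the larger α, the stainless steel tends to over-expand; the plates restrain it, putting the stainless steel in compression and the concrete in tension. With no external load the two internal forces are equal and opposite, magnitude P.
Compatibility of the two members (thermal + elastic change equal): (α₁ − α₂)ΔT = P·[1/(A₁E₁) + 1/(A₂E₂)].
|α₁ − α₂|·ΔT = 5.9×10⁻⁶ × 55 = 0.0003245.
1/(A₁E₁) + 1/(A₂E₂) = 1/(1575×30×10³) + 1/(2075×198×10³) = 2.36×10⁻⁸ N⁻¹.
So P = 0.0003245 / 2.36×10⁻⁸ = 13.75 kN.
σ_{stainless steel} = P/A₂ = 13750/2075 = 6.627 MPa, compressive.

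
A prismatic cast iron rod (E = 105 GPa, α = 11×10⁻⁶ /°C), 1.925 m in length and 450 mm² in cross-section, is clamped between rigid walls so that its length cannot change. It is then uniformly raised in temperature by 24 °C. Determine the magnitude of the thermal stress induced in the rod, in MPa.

σ ≈ 27.7 MPa (compressive)

Because both ends are immovable the net strain is zero, and the suppressed thermal strain is αΔT = 11×10⁻⁶ × 24 = 264×10⁻⁶.
Hence σ = E·αΔT = 105×10³ × 264×10⁻⁶ = 27.72 MPa, compressive.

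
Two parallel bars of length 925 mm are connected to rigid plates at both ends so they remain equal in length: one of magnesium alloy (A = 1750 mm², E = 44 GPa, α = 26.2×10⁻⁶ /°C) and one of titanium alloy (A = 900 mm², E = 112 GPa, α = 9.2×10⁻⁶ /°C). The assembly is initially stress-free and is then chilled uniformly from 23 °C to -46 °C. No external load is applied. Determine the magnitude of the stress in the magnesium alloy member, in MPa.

Equilibrium of a rigid end plate with no external load gives equal and opposite internal forces ±P in the two members. Since α_{magnesium alloy} > α_{titanium alloy}, cooling drives the magnesium alloy into tension and the titanium alloy into compression.
Setting the final lengths equal and cancelling L: (α₁ − α₂)ΔT = P/(A₁E₁) + P/(A₂E₂).
|α₁ − α₂|·ΔT = 17×10⁻⁶ × 69 = 0.001173.
1/(A₁E₁) + 1/(A₂E₂) = 1/(1750×44×10³) + 1/(900×112×10³) = 2.291×10⁻⁸ N⁻¹.
P = 0.001173 / 2.291×10⁻⁸ = 51210 N = 51.21 kN.
σ_{magnesium alloy} = P/A₁ = 51210/1750 = 29.26 MPa, tensile.

σ ≈ 29.3 MPa (tensile)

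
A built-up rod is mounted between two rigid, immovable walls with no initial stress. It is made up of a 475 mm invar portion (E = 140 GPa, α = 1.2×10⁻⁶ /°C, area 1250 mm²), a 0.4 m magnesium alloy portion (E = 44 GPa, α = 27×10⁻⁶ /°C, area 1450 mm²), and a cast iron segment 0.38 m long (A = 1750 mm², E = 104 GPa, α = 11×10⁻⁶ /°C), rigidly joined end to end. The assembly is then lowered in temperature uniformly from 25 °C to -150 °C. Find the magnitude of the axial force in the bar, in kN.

P ≈ 246 kN (tensile)

Free thermal contraction of the whole bar: Σ αᵢΔT Lᵢ = 1.2×10⁻⁶×175×475 + 27×10⁻⁶×175×400 + 11×10⁻⁶×175×380 = 2.721 mm.
The rigid supports impose zero overall length change; the single axial force P common to all segments must satisfy P Σ Lᵢ/(AᵢEᵢ) = δ_free.
Σ Lᵢ/(AᵢEᵢ) = 475/(1250×140×10³) + 400/(1450×44×10³) + 380/(1750×104×10³) = 1.107×10⁻⁵ mm/N.
Hence P = δ_free / Σ(L/AE) = 2.721/1.107×10⁻⁵ = 245.8 kN (tensile).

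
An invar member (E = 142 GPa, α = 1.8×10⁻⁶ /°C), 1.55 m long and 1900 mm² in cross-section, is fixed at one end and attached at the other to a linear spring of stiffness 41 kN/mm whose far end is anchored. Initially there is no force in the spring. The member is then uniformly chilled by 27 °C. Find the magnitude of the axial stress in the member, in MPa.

Free thermal contraction: δ_free = αΔT L = 1.8×10⁻⁶ × 27 × 1550 = 0.07533 mm.
Let P be the tensile force in the spring. The member extends elastically by PL/(AE) and the spring stretches by P/k; together these equal δ_free.
So P = δ_free / [L/(AE) + 1/k] = 0.07533 / [ 1550/(1900×142×10³) + 1/(41×10³) ].
P = 0.07533 / 3.014×10⁻⁵ = 2500 N.
σ = P/A = 2500/1900 = 1.316 MPa.

σ ≈ 1.32 MPa (tensile)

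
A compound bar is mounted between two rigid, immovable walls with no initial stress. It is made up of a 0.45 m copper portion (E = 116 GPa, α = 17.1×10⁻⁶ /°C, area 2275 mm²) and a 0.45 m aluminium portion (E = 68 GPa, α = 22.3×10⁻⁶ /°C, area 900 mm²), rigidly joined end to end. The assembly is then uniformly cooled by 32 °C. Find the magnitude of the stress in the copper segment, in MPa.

With the walls removed the bar would change length by δ_free = Σ αᵢΔT Lᵢ = 17.1×10⁻⁶×32×450 + 22.3×10⁻⁶×32×450 = 0.5674 mm.
The walls prevent any net length change, so an axial force P (same in every segment) develops. Compatibility: P · Σ Lᵢ/(AᵢEᵢ) = δ_free.
Σ Lᵢ/(AᵢEᵢ) = 450/(2275×116×10³) + 450/(900×68×10³) = 9.058×10⁻⁶ mm/N.
Hence P = δ_free / Σ(L/AE) = 0.5674/9.058×10⁻⁶ = 62.64 kN (tensile).
σ_{copper} = P / A = 62640 / 2275 = 27.53 MPa.

σ ≈ 27.5 MPa (tensile)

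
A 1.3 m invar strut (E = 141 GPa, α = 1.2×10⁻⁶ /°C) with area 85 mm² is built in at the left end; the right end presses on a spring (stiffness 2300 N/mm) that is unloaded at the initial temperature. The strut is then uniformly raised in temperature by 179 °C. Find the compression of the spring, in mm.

δ ≈ 0.223 mm

If the spring were absent the strut would lengthen by αΔT L = 1.2×10⁻⁶ × 179 × 1300 = 0.2792 mm.
Let P be the compressive force at the spring. The strut shortens elastically by PL/(AE) and the spring compresses by P/k; together these equal δ_free.
So P = δ_free / [L/(AE) + 1/k] = 0.2792 / [ 1300/(85×141×10³) + 1/(2300) ].
P = 0.2792 / 0.0005433 = 514 N.
Spring compression = P/k = 514/(2300) = 0.2235 mm.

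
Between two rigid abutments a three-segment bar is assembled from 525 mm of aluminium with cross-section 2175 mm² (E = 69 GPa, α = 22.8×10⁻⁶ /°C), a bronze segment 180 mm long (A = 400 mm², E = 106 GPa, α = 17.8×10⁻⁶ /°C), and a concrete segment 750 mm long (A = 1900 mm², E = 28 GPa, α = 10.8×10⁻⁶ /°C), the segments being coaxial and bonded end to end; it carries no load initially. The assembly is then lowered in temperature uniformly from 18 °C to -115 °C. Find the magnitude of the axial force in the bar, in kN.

If the supports were absent, the total length change would be Σ αᵢΔT Lᵢ = 22.8×10⁻⁶×133×525 + 17.8×10⁻⁶×133×180 + 10.8×10⁻⁶×133×750 = 3.095 mm.
The walls prevent any net length change, so an axial force P (same in every segment) develops. Compatibility: P · Σ Lᵢ/(AᵢEᵢ) = δ_free.
The series flexibility is Σ Lᵢ/(AᵢEᵢ) = 525/(2175×69×10³) + 180/(400×106×10³) + 750/(1900×28×10³) = 2.184×10⁻⁵ mm/N.
Hence P = δ_free / Σ(L/AE) = 3.095/2.184×10⁻⁵ = 141.7 kN (tensile).

P ≈ 142 kN (tensile)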